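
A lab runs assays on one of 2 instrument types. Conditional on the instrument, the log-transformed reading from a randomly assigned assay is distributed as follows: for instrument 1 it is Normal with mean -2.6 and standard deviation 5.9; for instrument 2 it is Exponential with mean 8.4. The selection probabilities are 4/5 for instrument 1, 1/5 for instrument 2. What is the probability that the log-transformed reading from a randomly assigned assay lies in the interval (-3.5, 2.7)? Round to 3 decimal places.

Conditional on each instrument, P(-3.5 < X < 2.7): 1: 0.376109; 2: 0.274888.
By total probability, P(-3.5 < X < 2.7) = 0.8·0.376109 + 0.2·0.274888 = 0.355865.

0.356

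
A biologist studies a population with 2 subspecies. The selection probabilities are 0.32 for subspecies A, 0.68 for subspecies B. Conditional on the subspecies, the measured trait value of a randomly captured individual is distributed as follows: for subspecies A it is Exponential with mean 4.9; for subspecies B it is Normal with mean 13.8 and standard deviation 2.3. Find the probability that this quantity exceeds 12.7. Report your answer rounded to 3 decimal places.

0.489

Conditional on each subspecies, P(X > 12.7): A: 0.0748824; B: 0.683768.
By total probability, P(X > 12.7) = 0.32·0.0748824 + 0.68·0.683768 = 0.488924.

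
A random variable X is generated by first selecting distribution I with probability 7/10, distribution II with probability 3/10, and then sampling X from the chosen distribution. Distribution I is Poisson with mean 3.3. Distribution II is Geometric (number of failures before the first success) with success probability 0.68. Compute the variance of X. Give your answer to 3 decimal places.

Per component, I: μ=3.3, E[X²]=14.19; II: μ=0.470588, E[X²]=0.913495.
E[X] = 0.7·3.3 + 0.3·0.470588 = 2.45118.
E[X²] = 0.7·14.19 + 0.3·0.913495 = 10.207.
Var(X) = E[X²] − (E[X])² = 10.207 − 6.00827 = 4.19878.

4.199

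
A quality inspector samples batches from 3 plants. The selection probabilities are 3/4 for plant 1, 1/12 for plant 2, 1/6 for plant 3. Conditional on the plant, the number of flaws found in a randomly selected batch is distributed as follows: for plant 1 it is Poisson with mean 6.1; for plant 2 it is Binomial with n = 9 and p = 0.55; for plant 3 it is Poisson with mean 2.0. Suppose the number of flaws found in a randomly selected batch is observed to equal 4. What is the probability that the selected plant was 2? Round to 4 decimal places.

Likelihoods P(X=4 | ·): 1: 0.129393; 2: 0.212757; 3: 0.0902235.
Posterior ∝ prior × likelihood. Numerator for 2: 0.0833333·0.212757 = 0.0177298.
Normalizing constant: 0.75·0.129393 + 0.0833333·0.212757 + 0.166667·0.0902235 = 0.129812.
P(2 | observation) = 0.0177298 / 0.129812 = 0.13658.

0.1366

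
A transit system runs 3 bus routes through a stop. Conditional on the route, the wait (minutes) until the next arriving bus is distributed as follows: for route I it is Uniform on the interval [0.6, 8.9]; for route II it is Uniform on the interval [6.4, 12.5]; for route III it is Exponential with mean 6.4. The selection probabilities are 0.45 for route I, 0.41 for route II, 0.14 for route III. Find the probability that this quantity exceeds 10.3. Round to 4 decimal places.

Conditional on each route, P(X > 10.3): I: 0; II: 0.360656; III: 0.200013.
By total probability, P(X > 10.3) = 0.45·0 + 0.41·0.360656 + 0.14·0.200013 = 0.175871.

0.1759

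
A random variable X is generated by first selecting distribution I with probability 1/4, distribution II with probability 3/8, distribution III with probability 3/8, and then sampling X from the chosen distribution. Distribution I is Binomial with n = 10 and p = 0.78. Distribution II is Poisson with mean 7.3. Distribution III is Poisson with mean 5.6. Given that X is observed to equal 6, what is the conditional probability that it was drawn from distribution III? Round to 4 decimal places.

Likelihoods P(X=6 | ·): I: 0.110784; II: 0.141989; III: 0.158397.
Posterior ∝ prior × likelihood. Numerator for III: 0.375·0.158397 = 0.0593988.
Normalizing constant: 0.25·0.110784 + 0.375·0.141989 + 0.375·0.158397 = 0.140341.
P(III | observation) = 0.0593988 / 0.140341 = 0.423247.

0.4232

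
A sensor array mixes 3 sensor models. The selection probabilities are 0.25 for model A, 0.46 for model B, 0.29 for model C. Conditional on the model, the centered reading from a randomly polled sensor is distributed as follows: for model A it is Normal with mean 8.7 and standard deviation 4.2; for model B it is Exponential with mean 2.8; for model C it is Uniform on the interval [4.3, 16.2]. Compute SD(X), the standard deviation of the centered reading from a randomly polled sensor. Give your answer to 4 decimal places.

Per component, A: μ=8.7, E[X²]=93.33; B: μ=2.8, E[X²]=15.68; C: μ=10.25, E[X²]=116.863.
E[X] = 0.25·8.7 + 0.46·2.8 + 0.29·10.25 = 6.4355.
E[X²] = 0.25·93.33 + 0.46·15.68 + 0.29·116.863 = 64.4357.
Var(X) = E[X²] − (E[X])² = 64.4357 − 41.4157 = 23.02.
SD(X) = √23.02 = 4.79792.

4.7979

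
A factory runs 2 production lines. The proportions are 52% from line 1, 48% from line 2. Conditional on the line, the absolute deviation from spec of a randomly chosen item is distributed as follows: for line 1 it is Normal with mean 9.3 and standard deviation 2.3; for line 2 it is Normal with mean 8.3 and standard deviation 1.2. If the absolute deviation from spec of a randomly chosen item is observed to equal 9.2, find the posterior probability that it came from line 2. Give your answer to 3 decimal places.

0.572

Likelihoods f(9.2 | ·): 1: 0.173289; 2: 0.250948.
Posterior ∝ prior × likelihood. Numerator for 2: 0.48·0.250948 = 0.120455.
Normalizing constant: 0.52·0.173289 + 0.48·0.250948 = 0.210565.
P(2 | observation) = 0.120455 / 0.210565 = 0.572055.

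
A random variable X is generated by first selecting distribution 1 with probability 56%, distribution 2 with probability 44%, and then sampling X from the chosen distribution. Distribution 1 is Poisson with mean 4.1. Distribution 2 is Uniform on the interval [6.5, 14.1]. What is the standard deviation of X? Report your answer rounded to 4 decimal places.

Per component, 1: μ=4.1, E[X²]=20.91; 2: μ=10.3, E[X²]=110.903.
E[X] = 0.56·4.1 + 0.44·10.3 = 6.828.
E[X²] = 0.56·20.91 + 0.44·110.903 = 60.5071.
Var(X) = E[X²] − (E[X])² = 60.5071 − 46.6216 = 13.8855.
SD(X) = √13.8855 = 3.72632.

3.7263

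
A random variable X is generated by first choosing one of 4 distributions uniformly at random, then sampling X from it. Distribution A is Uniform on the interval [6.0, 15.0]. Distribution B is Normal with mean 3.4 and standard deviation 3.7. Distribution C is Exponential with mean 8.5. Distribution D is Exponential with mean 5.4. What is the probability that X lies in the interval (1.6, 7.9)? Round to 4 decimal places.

0.4329

Conditional on each component, P(1.6 < X < 7.9): A: 0.211111; B: 0.574738; C: 0.433634; D: 0.512018.
By total probability, P(1.6 < X < 7.9) = 0.25·0.211111 + 0.25·0.574738 + 0.25·0.433634 + 0.25·0.512018 = 0.432875.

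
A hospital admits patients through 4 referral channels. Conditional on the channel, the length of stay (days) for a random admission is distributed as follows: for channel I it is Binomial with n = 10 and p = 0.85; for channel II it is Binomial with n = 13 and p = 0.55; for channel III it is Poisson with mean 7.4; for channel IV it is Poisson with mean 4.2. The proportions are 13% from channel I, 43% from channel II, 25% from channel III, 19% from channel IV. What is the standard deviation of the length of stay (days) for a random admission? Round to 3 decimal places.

Per component, I: μ=8.5, E[X²]=73.525; II: μ=7.15, E[X²]=54.34; III: μ=7.4, E[X²]=62.16; IV: μ=4.2, E[X²]=21.84.
E[X] = 0.13·8.5 + 0.43·7.15 + 0.25·7.4 + 0.19·4.2 = 6.8275.
E[X²] = 0.13·73.525 + 0.43·54.34 + 0.25·62.16 + 0.19·21.84 = 52.6141.
Var(X) = E[X²] − (E[X])² = 52.6141 − 46.6148 = 5.99929.
SD(X) = √5.99929 = 2.44935.

2.449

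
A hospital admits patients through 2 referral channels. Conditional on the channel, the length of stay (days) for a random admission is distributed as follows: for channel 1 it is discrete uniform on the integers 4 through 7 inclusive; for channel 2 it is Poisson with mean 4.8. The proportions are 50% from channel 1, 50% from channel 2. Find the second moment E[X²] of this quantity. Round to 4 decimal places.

29.6700

For each component E[X²] = Var + (mean)², giving 1: 31.5; 2: 27.84.
Overall E[X²] = 0.5·31.5 + 0.5·27.84 = 29.67.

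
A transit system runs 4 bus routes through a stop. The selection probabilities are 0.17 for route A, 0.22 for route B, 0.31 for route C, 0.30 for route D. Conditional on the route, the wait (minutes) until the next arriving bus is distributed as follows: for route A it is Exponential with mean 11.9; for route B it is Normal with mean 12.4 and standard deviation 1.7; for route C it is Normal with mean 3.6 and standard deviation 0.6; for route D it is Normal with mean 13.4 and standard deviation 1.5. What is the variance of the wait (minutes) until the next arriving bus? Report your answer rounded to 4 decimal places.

Per component, A: μ=11.9, E[X²]=283.22; B: μ=12.4, E[X²]=156.65; C: μ=3.6, E[X²]=13.32; D: μ=13.4, E[X²]=181.81.
E[X] = 0.17·11.9 + 0.22·12.4 + 0.31·3.6 + 0.3·13.4 = 9.887.
E[X²] = 0.17·283.22 + 0.22·156.65 + 0.31·13.32 + 0.3·181.81 = 141.283.
Var(X) = E[X²] − (E[X])² = 141.283 − 97.7528 = 43.5298.

43.5298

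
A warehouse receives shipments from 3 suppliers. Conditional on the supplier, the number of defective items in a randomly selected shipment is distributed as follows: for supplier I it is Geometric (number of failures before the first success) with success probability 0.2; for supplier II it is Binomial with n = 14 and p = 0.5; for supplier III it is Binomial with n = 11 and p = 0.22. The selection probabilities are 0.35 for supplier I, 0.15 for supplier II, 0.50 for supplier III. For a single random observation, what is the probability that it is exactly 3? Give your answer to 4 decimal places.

Conditional on each supplier, P(X = 3): I: 0.1024; II: 0.0222168; III: 0.240718.
By total probability, P(X = 3) = 0.35·0.1024 + 0.15·0.0222168 + 0.5·0.240718 = 0.159532.

0.1595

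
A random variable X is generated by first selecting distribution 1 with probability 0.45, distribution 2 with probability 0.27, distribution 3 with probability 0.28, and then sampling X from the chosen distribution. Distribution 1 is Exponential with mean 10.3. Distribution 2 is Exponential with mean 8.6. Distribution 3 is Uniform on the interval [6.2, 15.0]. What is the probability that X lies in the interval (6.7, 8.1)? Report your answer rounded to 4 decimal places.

0.0930

Conditional on each component, P(6.7 < X < 8.1): 1: 0.0663144; 2: 0.0689309; 3: 0.159091.
By total probability, P(6.7 < X < 8.1) = 0.45·0.0663144 + 0.27·0.0689309 + 0.28·0.159091 = 0.0929983.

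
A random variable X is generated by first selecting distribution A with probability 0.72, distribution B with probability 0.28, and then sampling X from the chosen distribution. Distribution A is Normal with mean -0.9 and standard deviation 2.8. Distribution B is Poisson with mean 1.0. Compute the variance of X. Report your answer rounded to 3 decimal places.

6.653

Per component, A: μ=-0.9, E[X²]=8.65; B: μ=1, E[X²]=2.
E[X] = 0.72·-0.9 + 0.28·1 = -0.368.
E[X²] = 0.72·8.65 + 0.28·2 = 6.788.
Var(X) = E[X²] − (E[X])² = 6.788 − 0.135424 = 6.65258.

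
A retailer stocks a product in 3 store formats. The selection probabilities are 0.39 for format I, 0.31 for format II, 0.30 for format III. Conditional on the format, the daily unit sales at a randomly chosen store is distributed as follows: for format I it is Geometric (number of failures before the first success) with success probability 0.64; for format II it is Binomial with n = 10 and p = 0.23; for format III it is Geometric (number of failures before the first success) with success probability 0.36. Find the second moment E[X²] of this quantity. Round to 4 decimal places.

5.0847

For each component E[X²] = Var + (mean)², giving I: 1.19531; II: 7.061; III: 8.09877.
Overall E[X²] = 0.39·1.19531 + 0.31·7.061 + 0.3·8.09877 = 5.08471.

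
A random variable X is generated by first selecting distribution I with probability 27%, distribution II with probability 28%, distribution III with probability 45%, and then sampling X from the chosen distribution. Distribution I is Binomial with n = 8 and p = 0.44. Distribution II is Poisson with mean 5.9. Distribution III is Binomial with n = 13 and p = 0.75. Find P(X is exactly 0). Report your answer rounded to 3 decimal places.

Conditional on each component, P(X = 0): I: 0.00967173; II: 0.00273944; III: 1.49012e-08.
By total probability, P(X = 0) = 0.27·0.00967173 + 0.28·0.00273944 + 0.45·1.49012e-08 = 0.00337842.

0.003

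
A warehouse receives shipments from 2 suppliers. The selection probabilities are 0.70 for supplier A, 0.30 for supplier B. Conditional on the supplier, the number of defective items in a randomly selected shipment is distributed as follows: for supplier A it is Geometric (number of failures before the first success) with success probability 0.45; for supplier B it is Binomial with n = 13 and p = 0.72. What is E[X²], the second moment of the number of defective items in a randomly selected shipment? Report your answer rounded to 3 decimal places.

For each component E[X²] = Var + (mean)², giving A: 4.20988; B: 90.2304.
Overall E[X²] = 0.7·4.20988 + 0.3·90.2304 = 30.016.

30.016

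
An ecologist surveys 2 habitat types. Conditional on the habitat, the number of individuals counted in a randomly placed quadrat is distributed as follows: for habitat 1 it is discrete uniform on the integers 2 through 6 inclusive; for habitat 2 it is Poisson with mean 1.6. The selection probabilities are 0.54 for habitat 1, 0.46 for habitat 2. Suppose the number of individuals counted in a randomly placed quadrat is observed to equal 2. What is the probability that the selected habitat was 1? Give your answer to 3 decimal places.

0.476

Likelihoods P(X=2 | ·): 1: 0.2; 2: 0.258428.
Posterior ∝ prior × likelihood. Numerator for 1: 0.54·0.2 = 0.108.
Normalizing constant: 0.54·0.2 + 0.46·0.258428 = 0.226877.
P(1 | observation) = 0.108 / 0.226877 = 0.47603.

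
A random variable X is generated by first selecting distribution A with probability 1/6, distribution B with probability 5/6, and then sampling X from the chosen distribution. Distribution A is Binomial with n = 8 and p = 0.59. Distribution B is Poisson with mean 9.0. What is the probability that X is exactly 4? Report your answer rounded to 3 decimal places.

0.068

Conditional on each component, P(X = 4): A: 0.239685; B: 0.0337372.
By total probability, P(X = 4) = 0.166667·0.239685 + 0.833333·0.0337372 = 0.0680619.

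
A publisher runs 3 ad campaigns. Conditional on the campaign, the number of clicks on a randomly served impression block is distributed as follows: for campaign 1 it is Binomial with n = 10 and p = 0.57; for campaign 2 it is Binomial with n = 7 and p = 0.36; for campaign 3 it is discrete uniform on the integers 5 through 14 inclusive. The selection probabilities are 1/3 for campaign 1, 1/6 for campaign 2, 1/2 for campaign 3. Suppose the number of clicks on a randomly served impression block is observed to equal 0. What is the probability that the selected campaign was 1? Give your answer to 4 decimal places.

0.0097

Likelihoods P(X=0 | ·): 1: 0.000216115; 2: 0.0439805; 3: 0.
Posterior ∝ prior × likelihood. Numerator for 1: 0.333333·0.000216115 = 7.20383e-05.
Normalizing constant: 0.333333·0.000216115 + 0.166667·0.0439805 + 0.5·0 = 0.00740212.
P(1 | observation) = 7.20383e-05 / 0.00740212 = 0.00973212.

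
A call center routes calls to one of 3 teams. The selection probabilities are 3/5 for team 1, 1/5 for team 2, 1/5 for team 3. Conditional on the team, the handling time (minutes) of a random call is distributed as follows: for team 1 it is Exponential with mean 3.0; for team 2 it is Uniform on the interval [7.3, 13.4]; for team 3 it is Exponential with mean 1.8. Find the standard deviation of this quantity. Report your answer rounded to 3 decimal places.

Per component, 1: μ=3, E[X²]=18; 2: μ=10.35, E[X²]=110.223; 3: μ=1.8, E[X²]=6.48.
E[X] = 0.6·3 + 0.2·10.35 + 0.2·1.8 = 4.23.
E[X²] = 0.6·18 + 0.2·110.223 + 0.2·6.48 = 34.1407.
Var(X) = E[X²] − (E[X])² = 34.1407 − 17.8929 = 16.2478.
SD(X) = √16.2478 = 4.03085.

4.031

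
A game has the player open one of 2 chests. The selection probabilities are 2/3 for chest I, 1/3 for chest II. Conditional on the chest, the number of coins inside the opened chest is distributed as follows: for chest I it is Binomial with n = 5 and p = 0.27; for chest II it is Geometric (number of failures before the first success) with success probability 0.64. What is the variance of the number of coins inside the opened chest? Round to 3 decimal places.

Per component, I: μ=1.35, E[X²]=2.808; II: μ=0.5625, E[X²]=1.19531.
E[X] = 0.666667·1.35 + 0.333333·0.5625 = 1.0875.
E[X²] = 0.666667·2.808 + 0.333333·1.19531 = 2.27044.
Var(X) = E[X²] − (E[X])² = 2.27044 − 1.18266 = 1.08778.

1.088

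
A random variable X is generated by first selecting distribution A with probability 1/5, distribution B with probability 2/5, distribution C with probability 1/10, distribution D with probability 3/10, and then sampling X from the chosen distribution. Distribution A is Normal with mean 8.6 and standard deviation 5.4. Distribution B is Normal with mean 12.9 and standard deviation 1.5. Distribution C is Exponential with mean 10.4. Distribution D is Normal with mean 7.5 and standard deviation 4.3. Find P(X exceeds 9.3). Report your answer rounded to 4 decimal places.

0.6286

Conditional on each component, P(X > 9.3): A: 0.44843; B: 0.991802; C: 0.408922; D: 0.337753.
By total probability, P(X > 9.3) = 0.2·0.44843 + 0.4·0.991802 + 0.1·0.408922 + 0.3·0.337753 = 0.628625.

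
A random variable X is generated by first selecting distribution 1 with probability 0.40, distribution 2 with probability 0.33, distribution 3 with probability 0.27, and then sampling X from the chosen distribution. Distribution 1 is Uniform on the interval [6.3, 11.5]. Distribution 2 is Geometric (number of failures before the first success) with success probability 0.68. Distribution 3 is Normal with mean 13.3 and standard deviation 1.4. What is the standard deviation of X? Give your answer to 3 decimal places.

Per component, 1: μ=8.9, E[X²]=81.4633; 2: μ=0.470588, E[X²]=0.913495; 3: μ=13.3, E[X²]=178.85.
E[X] = 0.4·8.9 + 0.33·0.470588 + 0.27·13.3 = 7.30629.
E[X²] = 0.4·81.4633 + 0.33·0.913495 + 0.27·178.85 = 81.1763.
Var(X) = E[X²] − (E[X])² = 81.1763 − 53.3819 = 27.7944.
SD(X) = √27.7944 = 5.27203.

5.272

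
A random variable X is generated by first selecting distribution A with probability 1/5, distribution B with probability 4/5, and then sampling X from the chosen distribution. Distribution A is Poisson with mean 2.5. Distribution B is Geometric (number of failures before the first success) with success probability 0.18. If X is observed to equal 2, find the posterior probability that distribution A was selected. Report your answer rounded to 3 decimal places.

Likelihoods P(X=2 | ·): A: 0.256516; B: 0.121032.
Posterior ∝ prior × likelihood. Numerator for A: 0.2·0.256516 = 0.0513031.
Normalizing constant: 0.2·0.256516 + 0.8·0.121032 = 0.148129.
P(A | observation) = 0.0513031 / 0.148129 = 0.346341.

0.346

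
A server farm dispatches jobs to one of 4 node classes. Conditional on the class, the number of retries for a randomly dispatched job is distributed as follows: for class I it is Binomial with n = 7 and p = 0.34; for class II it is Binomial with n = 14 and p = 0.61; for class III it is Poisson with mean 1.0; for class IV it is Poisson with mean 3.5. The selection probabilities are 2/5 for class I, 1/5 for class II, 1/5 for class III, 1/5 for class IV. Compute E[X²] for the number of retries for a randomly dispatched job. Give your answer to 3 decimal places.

For each component E[X²] = Var + (mean)², giving I: 7.2352; II: 76.2622; III: 2; IV: 15.75.
Overall E[X²] = 0.4·7.2352 + 0.2·76.2622 + 0.2·2 + 0.2·15.75 = 21.6965.

21.697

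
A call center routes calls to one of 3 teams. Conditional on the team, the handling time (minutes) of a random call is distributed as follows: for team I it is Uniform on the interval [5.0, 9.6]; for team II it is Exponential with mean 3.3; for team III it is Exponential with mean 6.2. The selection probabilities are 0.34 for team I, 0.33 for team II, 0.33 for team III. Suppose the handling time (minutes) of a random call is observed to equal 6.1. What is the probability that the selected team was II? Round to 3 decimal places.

Likelihoods f(6.1 | ·): I: 0.217391; II: 0.0477199; III: 0.0603002.
Posterior ∝ prior × likelihood. Numerator for II: 0.33·0.0477199 = 0.0157476.
Normalizing constant: 0.34·0.217391 + 0.33·0.0477199 + 0.33·0.0603002 = 0.10956.
P(II | observation) = 0.0157476 / 0.10956 = 0.143735.

0.144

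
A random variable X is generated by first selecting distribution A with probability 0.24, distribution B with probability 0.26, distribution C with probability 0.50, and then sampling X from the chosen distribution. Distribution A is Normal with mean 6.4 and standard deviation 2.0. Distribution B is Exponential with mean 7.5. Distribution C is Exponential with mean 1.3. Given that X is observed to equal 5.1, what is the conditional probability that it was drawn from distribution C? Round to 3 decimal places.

0.119

Likelihoods f(5.1 | ·): A: 0.161486; B: 0.0675489; C: 0.0152155.
Posterior ∝ prior × likelihood. Numerator for C: 0.5·0.0152155 = 0.00760775.
Normalizing constant: 0.24·0.161486 + 0.26·0.0675489 + 0.5·0.0152155 = 0.0639272.
P(C | observation) = 0.00760775 / 0.0639272 = 0.119006.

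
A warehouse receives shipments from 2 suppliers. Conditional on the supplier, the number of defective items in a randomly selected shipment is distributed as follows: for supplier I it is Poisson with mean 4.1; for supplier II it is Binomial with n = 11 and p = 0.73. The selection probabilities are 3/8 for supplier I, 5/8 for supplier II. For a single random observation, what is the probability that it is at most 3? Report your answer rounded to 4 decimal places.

0.1566

Conditional on each supplier, P(X ≤ 3): I: 0.414182; II: 0.00205344.
By total probability, P(X ≤ 3) = 0.375·0.414182 + 0.625·0.00205344 = 0.156601.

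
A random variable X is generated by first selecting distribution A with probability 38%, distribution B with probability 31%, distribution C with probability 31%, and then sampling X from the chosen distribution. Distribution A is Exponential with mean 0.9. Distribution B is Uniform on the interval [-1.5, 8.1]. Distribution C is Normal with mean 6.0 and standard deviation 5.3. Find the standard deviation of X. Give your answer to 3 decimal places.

3.980

Per component, A: μ=0.9, E[X²]=1.62; B: μ=3.3, E[X²]=18.57; C: μ=6, E[X²]=64.09.
E[X] = 0.38·0.9 + 0.31·3.3 + 0.31·6 = 3.225.
E[X²] = 0.38·1.62 + 0.31·18.57 + 0.31·64.09 = 26.2402.
Var(X) = E[X²] − (E[X])² = 26.2402 − 10.4006 = 15.8396.
SD(X) = √15.8396 = 3.9799.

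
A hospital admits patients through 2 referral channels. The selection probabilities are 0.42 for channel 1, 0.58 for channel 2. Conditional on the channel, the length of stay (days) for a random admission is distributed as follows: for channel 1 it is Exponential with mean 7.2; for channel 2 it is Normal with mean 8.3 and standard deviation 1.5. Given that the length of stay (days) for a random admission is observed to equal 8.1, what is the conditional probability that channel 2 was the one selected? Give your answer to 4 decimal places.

0.8898

Likelihoods f(8.1 | ·): 1: 0.0450906; 2: 0.263608.
Posterior ∝ prior × likelihood. Numerator for 2: 0.58·0.263608 = 0.152893.
Normalizing constant: 0.42·0.0450906 + 0.58·0.263608 = 0.171831.
P(2 | observation) = 0.152893 / 0.171831 = 0.889786.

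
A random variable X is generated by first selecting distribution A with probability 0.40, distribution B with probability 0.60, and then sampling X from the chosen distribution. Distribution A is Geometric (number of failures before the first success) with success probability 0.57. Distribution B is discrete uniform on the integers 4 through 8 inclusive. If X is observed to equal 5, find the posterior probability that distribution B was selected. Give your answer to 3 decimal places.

0.973

Likelihoods P(X=5 | ·): A: 0.00837948; B: 0.2.
Posterior ∝ prior × likelihood. Numerator for B: 0.6·0.2 = 0.12.
Normalizing constant: 0.4·0.00837948 + 0.6·0.2 = 0.123352.
P(B | observation) = 0.12 / 0.123352 = 0.972827.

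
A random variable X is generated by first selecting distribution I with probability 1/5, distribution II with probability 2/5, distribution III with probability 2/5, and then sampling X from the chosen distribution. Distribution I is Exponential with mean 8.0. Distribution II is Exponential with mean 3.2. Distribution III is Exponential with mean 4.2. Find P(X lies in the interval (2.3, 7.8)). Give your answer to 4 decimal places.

Conditional on each component, P(2.3 < X < 7.8): I: 0.372944; II: 0.399982; III: 0.422207.
By total probability, P(2.3 < X < 7.8) = 0.2·0.372944 + 0.4·0.399982 + 0.4·0.422207 = 0.403464.

0.4035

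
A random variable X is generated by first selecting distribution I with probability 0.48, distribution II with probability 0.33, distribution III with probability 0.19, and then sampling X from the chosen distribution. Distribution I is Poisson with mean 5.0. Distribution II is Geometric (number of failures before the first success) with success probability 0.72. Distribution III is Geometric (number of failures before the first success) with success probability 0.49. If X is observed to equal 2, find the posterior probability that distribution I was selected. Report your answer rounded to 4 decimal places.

Likelihoods P(X=2 | ·): I: 0.0842243; II: 0.056448; III: 0.127449.
Posterior ∝ prior × likelihood. Numerator for I: 0.48·0.0842243 = 0.0404277.
Normalizing constant: 0.48·0.0842243 + 0.33·0.056448 + 0.19·0.127449 = 0.0832708.
P(I | observation) = 0.0404277 / 0.0832708 = 0.485496.

0.4855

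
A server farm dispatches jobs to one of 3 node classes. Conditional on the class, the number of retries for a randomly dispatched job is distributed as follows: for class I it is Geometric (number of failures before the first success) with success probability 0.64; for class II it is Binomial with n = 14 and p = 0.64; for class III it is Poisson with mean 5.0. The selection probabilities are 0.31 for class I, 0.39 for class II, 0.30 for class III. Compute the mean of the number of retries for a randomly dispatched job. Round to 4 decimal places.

Component means — I: 0.5625; II: 8.96; III: 5.
E[X] = 0.31·0.5625 + 0.39·8.96 + 0.3·5 = 5.16878.

5.1688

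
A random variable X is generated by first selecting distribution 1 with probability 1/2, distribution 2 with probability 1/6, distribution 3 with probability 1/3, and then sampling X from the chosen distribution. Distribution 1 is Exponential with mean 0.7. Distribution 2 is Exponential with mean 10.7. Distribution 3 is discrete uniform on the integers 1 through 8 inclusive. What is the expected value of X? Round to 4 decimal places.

3.6333

Component means — 1: 0.7; 2: 10.7; 3: 4.5.
E[X] = 0.5·0.7 + 0.166667·10.7 + 0.333333·4.5 = 3.63333.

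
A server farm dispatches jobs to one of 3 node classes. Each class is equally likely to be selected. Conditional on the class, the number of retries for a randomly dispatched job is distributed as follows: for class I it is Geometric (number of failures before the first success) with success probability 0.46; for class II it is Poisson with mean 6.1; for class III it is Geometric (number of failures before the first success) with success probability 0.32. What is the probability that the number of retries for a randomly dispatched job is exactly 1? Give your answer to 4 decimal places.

0.1599

Conditional on each class, P(X = 1): I: 0.2484; II: 0.0136815; III: 0.2176.
By total probability, P(X = 1) = 0.333333·0.2484 + 0.333333·0.0136815 + 0.333333·0.2176 = 0.159894.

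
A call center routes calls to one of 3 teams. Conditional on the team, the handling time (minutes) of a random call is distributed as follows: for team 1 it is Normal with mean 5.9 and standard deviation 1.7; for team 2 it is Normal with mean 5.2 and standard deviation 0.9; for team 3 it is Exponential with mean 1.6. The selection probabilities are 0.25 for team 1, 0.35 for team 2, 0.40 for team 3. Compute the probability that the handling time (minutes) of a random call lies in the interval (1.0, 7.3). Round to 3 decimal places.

Conditional on each team, P(1.0 < X < 7.3): 1: 0.792923; 2: 0.990183; 3: 0.524825.
By total probability, P(1.0 < X < 7.3) = 0.25·0.792923 + 0.35·0.990183 + 0.4·0.524825 = 0.754725.

0.755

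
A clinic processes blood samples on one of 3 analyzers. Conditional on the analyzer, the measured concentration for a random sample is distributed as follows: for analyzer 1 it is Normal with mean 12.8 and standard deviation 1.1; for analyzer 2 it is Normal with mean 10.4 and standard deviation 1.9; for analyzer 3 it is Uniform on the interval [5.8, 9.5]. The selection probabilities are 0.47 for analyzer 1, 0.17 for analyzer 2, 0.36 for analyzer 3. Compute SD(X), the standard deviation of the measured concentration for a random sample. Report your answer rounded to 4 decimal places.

Per component, 1: μ=12.8, E[X²]=165.05; 2: μ=10.4, E[X²]=111.77; 3: μ=7.65, E[X²]=59.6633.
E[X] = 0.47·12.8 + 0.17·10.4 + 0.36·7.65 = 10.538.
E[X²] = 0.47·165.05 + 0.17·111.77 + 0.36·59.6633 = 118.053.
Var(X) = E[X²] − (E[X])² = 118.053 − 111.049 = 7.00376.
SD(X) = √7.00376 = 2.64646.

2.6465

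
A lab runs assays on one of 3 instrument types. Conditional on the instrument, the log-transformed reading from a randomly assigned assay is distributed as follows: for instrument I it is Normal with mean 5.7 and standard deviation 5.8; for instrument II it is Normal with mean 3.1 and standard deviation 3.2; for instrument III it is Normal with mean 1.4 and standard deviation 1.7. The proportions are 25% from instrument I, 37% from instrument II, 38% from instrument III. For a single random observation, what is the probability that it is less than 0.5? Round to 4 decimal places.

0.2366

Conditional on each instrument, P(X < 0.5): I: 0.184979; II: 0.208252; III: 0.29826.
By total probability, P(X < 0.5) = 0.25·0.184979 + 0.37·0.208252 + 0.38·0.29826 = 0.236637.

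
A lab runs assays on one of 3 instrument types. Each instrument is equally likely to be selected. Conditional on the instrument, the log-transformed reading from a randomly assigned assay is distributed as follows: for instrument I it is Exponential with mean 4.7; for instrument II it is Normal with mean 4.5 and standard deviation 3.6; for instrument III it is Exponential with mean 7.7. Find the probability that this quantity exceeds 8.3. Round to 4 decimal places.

Conditional on each instrument, P(X > 8.3): I: 0.171023; II: 0.145586; III: 0.340302.
By total probability, P(X > 8.3) = 0.333333·0.171023 + 0.333333·0.145586 + 0.333333·0.340302 = 0.21897.

0.2190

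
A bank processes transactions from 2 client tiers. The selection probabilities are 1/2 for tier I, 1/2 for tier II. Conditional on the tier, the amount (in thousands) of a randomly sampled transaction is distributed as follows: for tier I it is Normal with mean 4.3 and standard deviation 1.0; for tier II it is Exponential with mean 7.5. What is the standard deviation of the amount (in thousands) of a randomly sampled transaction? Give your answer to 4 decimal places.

5.5844

Per component, I: μ=4.3, E[X²]=19.49; II: μ=7.5, E[X²]=112.5.
E[X] = 0.5·4.3 + 0.5·7.5 = 5.9.
E[X²] = 0.5·19.49 + 0.5·112.5 = 65.995.
Var(X) = E[X²] − (E[X])² = 65.995 − 34.81 = 31.185.
SD(X) = √31.185 = 5.58435.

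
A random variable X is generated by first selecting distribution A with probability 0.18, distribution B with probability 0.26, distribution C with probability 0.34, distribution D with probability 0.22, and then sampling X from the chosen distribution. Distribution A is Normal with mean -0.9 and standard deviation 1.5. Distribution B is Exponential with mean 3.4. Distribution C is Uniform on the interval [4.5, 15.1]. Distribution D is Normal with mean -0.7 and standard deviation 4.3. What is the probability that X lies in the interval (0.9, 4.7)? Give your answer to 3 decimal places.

0.216

Conditional on each component, P(0.9 < X < 4.7): A: 0.114975; B: 0.516444; C: 0.0188679; D: 0.25032.
By total probability, P(0.9 < X < 4.7) = 0.18·0.114975 + 0.26·0.516444 + 0.34·0.0188679 + 0.22·0.25032 = 0.216457.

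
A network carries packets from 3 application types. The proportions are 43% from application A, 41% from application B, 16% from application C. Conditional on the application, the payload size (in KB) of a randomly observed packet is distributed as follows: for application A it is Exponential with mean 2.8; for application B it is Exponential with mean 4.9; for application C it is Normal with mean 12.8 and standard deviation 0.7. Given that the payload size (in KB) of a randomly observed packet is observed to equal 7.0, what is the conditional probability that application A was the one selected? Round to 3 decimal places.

0.386

Likelihoods f(7.0 | ·): A: 0.0293161; B: 0.0489084; C: 7.04676e-16.
Posterior ∝ prior × likelihood. Numerator for A: 0.43·0.0293161 = 0.0126059.
Normalizing constant: 0.43·0.0293161 + 0.41·0.0489084 + 0.16·7.04676e-16 = 0.0326583.
P(A | observation) = 0.0126059 / 0.0326583 = 0.385994.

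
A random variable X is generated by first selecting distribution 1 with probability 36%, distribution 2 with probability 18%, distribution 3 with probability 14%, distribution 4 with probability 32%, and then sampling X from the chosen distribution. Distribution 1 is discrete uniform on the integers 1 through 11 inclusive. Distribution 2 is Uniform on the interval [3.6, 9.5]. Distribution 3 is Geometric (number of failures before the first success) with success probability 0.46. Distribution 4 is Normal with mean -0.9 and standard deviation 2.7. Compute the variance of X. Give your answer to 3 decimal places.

Per component, 1: μ=6, E[X²]=46; 2: μ=6.55, E[X²]=45.8033; 3: μ=1.17391, E[X²]=3.93006; 4: μ=-0.9, E[X²]=8.1.
E[X] = 0.36·6 + 0.18·6.55 + 0.14·1.17391 + 0.32·-0.9 = 3.21535.
E[X²] = 0.36·46 + 0.18·45.8033 + 0.14·3.93006 + 0.32·8.1 = 27.9468.
Var(X) = E[X²] − (E[X])² = 27.9468 − 10.3385 = 17.6083.

17.608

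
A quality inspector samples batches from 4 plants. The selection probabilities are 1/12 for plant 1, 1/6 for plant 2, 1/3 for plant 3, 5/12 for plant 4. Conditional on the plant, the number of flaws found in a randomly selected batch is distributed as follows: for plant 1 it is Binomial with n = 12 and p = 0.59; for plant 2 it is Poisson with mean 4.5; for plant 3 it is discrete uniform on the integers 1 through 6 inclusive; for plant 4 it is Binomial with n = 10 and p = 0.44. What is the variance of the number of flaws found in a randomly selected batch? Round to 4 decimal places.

3.8574

Per component, 1: μ=7.08, E[X²]=53.0292; 2: μ=4.5, E[X²]=24.75; 3: μ=3.5, E[X²]=15.1667; 4: μ=4.4, E[X²]=21.824.
E[X] = 0.0833333·7.08 + 0.166667·4.5 + 0.333333·3.5 + 0.416667·4.4 = 4.34.
E[X²] = 0.0833333·53.0292 + 0.166667·24.75 + 0.333333·15.1667 + 0.416667·21.824 = 22.693.
Var(X) = E[X²] − (E[X])² = 22.693 − 18.8356 = 3.85739.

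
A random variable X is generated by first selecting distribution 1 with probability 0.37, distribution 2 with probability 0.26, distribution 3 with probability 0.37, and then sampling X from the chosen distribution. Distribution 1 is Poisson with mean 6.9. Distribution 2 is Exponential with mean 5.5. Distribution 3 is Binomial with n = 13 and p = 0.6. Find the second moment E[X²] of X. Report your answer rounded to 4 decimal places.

59.5639

For each component E[X²] = Var + (mean)², giving 1: 54.51; 2: 60.5; 3: 63.96.
Overall E[X²] = 0.37·54.51 + 0.26·60.5 + 0.37·63.96 = 59.5639.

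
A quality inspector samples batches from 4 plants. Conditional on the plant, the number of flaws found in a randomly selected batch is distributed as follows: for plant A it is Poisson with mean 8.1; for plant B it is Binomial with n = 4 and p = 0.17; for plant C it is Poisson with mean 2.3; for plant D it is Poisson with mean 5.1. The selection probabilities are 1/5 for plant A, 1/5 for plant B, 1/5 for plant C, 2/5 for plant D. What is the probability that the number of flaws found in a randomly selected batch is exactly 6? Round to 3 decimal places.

Conditional on each plant, P(X = 6): A: 0.119067; B: 0; C: 0.0206138; D: 0.149.
By total probability, P(X = 6) = 0.2·0.119067 + 0.2·0 + 0.2·0.0206138 + 0.4·0.149 = 0.0875363.

0.088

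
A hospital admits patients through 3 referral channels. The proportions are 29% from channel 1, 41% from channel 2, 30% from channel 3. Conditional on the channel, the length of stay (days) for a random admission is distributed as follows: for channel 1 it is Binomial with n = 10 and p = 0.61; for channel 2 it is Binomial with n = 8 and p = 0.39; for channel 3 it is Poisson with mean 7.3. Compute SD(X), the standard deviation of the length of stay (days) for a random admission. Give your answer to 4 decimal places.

2.6440

Per component, 1: μ=6.1, E[X²]=39.589; 2: μ=3.12, E[X²]=11.6376; 3: μ=7.3, E[X²]=60.59.
E[X] = 0.29·6.1 + 0.41·3.12 + 0.3·7.3 = 5.2382.
E[X²] = 0.29·39.589 + 0.41·11.6376 + 0.3·60.59 = 34.4292.
Var(X) = E[X²] − (E[X])² = 34.4292 − 27.4387 = 6.99049.
SD(X) = √6.99049 = 2.64395.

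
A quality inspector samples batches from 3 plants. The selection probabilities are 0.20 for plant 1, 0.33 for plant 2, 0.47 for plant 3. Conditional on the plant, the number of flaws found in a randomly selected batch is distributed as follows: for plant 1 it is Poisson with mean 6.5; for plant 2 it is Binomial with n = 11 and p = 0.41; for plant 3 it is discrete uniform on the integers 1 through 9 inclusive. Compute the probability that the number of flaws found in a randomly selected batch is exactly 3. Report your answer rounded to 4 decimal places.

0.1211

Conditional on each plant, P(X = 3): 1: 0.0688137; 2: 0.166975; 3: 0.111111.
By total probability, P(X = 3) = 0.2·0.0688137 + 0.33·0.166975 + 0.47·0.111111 = 0.121087.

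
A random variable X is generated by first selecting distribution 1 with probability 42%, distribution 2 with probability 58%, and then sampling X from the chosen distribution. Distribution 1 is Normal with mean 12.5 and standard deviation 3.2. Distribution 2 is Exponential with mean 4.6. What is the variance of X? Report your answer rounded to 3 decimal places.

Per component, 1: μ=12.5, E[X²]=166.49; 2: μ=4.6, E[X²]=42.32.
E[X] = 0.42·12.5 + 0.58·4.6 = 7.918.
E[X²] = 0.42·166.49 + 0.58·42.32 = 94.4714.
Var(X) = E[X²] − (E[X])² = 94.4714 − 62.6947 = 31.7767.

31.777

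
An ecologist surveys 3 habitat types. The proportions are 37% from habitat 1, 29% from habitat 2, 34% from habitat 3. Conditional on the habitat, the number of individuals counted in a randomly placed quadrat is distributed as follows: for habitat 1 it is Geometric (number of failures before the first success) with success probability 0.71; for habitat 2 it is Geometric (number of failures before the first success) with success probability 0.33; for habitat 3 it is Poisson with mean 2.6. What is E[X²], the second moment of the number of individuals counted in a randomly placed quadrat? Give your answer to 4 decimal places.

6.4366

For each component E[X²] = Var + (mean)², giving 1: 0.742115; 2: 10.2746; 3: 9.36.
Overall E[X²] = 0.37·0.742115 + 0.29·10.2746 + 0.34·9.36 = 6.43661.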